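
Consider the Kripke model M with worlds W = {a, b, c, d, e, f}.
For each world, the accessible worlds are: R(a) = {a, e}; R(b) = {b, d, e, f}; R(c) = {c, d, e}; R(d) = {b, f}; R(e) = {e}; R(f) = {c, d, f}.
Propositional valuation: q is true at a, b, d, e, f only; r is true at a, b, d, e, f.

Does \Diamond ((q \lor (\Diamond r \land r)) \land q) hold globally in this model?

Let φ = \Diamond ((q \lor (\Diamond r \land r)) \land q). Evaluate φ at each world:
  a (successors {a, e}): φ is true.
  b (successors {b, d, e, f}): φ is true.
  c (successors {c, d, e}): φ is true.
  d (successors {b, f}): φ is true.
  e (successors {e}): φ is true.
  f (successors {c, d, f}): φ is true.
For instance, at e:
  At e: \Diamond ((q \lor (\Diamond r \land r)) \land q) requires (q \lor (\Diamond r \land r)) \land q at some successor in {e}.
    (q \lor (\Diamond r \land r)) \land q holds at e, so \Diamond ((q \lor (\Diamond r \land r)) \land q) is true at e.
      At e: q \lor (\Diamond r \land r) is true, q is true, so (q \lor (\Diamond r \land r)) \land q is true.

Yes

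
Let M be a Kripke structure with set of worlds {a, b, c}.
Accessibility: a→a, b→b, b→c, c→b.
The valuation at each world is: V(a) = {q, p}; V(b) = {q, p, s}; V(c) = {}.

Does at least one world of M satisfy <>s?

Yes

Recall that <>ψ holds at a world iff ψ holds at some accessible world.
Let φ = <>s. Evaluate φ at each world:
  a (successors {a}): φ is false.
  b (successors {b, c}): φ is true.
  c (successors {b}): φ is true.
Detail at b (witness):
  At b: <>s requires s at some successor in {b, c}.
    s holds at b, so <>s is true at b.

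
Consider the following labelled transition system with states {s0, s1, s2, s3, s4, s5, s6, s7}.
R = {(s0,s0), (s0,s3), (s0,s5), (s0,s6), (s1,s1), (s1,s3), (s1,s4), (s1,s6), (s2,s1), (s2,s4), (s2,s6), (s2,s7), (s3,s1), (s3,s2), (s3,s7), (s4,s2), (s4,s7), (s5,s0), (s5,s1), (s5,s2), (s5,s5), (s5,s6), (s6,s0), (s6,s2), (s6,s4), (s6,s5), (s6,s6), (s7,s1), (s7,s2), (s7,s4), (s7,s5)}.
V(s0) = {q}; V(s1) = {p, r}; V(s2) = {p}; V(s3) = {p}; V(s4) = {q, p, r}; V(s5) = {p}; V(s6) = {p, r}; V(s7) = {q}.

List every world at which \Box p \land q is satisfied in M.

Recall that \Box ψ holds at a world iff ψ holds at every accessible world, and \Diamond ψ holds iff ψ holds at some accessible world.
Let φ = \Box p \land q. Evaluate φ at each world:
  s0 (successors {s0, s3, s5, s6}): φ is false.
  s1 (successors {s1, s3, s4, s6}): φ is false.
  s2 (successors {s1, s4, s6, s7}): φ is false.
  s3 (successors {s1, s2, s7}): φ is false.
  s4 (successors {s2, s7}): φ is false.
  s5 (successors {s0, s1, s2, s5, s6}): φ is false.
  s6 (successors {s0, s2, s4, s5, s6}): φ is false.
  s7 (successors {s1, s2, s4, s5}): φ is true.
For instance, at s3:
  At s3: \Box p is false, q is false, so \Box p \land q is false.
    At s3: \Box p requires p at every successor {s1, s2, s7}.
      p fails at s7, so \Box p is false at s3.
Satisfying worlds: {s7}

s7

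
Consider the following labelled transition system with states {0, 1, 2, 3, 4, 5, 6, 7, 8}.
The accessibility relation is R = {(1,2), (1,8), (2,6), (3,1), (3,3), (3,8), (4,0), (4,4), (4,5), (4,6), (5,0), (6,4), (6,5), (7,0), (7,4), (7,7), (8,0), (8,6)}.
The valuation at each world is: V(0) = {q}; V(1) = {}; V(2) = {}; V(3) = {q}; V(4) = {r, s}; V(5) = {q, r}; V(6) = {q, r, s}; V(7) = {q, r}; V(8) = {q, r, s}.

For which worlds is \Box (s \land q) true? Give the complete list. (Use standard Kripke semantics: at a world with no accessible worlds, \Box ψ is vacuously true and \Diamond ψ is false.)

Let φ = \Box (s \land q). Evaluate φ at each world:
  0 (successors ∅): φ is true.
  1 (successors {2, 8}): φ is false.
  2 (successors {6}): φ is true.
  3 (successors {1, 3, 8}): φ is false.
  4 (successors {0, 4, 5, 6}): φ is false.
  5 (successors {0}): φ is false.
  6 (successors {4, 5}): φ is false.
  7 (successors {0, 4, 7}): φ is false.
  8 (successors {0, 6}): φ is false.
For instance, at 1:
  At 1: \Box (s \land q) requires s \land q at every successor {2, 8}.
    s \land q fails at 2, so \Box (s \land q) is false at 1.
Satisfying worlds: {0, 2}

0, 2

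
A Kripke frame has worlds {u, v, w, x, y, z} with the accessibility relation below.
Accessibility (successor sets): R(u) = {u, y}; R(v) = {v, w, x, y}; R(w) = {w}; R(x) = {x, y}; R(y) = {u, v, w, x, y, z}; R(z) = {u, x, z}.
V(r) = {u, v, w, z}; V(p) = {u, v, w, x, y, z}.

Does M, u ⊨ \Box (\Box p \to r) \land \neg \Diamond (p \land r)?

No

At u: \Box (\Box p \to r) is false, \neg \Diamond (p \land r) is false, so \Box (\Box p \to r) \land \neg \Diamond (p \land r) is false.
  At u: \Box (\Box p \to r) requires \Box p \to r at every successor {u, y}.
    \Box p \to r fails at y, so \Box (\Box p \to r) is false at u.
      At y: \Box p is true, r is false, so \Box p \to r is false.
  At u: \Diamond (p \land r) is true, so \neg \Diamond (p \land r) is false.
    At u: \Diamond (p \land r) requires p \land r at some successor in {u, y}.
      p \land r holds at u, so \Diamond (p \land r) is true at u.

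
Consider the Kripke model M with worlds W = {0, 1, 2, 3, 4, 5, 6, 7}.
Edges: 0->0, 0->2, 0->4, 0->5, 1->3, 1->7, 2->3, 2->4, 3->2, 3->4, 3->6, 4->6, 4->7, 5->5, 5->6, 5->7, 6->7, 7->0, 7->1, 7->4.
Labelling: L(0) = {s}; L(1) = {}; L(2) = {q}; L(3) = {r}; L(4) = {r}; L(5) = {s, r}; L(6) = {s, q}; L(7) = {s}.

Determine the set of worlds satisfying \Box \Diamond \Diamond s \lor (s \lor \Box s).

Let φ = \Box \Diamond \Diamond s \lor (s \lor \Box s). Evaluate φ at each world:
  0 (successors {0, 2, 4, 5}): φ is true.
  1 (successors {3, 7}): φ is true.
  2 (successors {3, 4}): φ is true.
  3 (successors {2, 4, 6}): φ is true.
  4 (successors {6, 7}): φ is true.
  5 (successors {5, 6, 7}): φ is true.
  6 (successors {7}): φ is true.
  7 (successors {0, 1, 4}): φ is true.
For instance, at 3:
  At 3: \Box \Diamond \Diamond s is true, s \lor \Box s is false, so \Box \Diamond \Diamond s \lor (s \lor \Box s) is true.
    At 3: \Box \Diamond \Diamond s requires \Diamond \Diamond s at every successor {2, 4, 6}.
      At 2: \Diamond \Diamond s is true.
      At 4: \Diamond \Diamond s is true.
      At 6: \Diamond \Diamond s is true.
    So \Box \Diamond \Diamond s is true at 3.
    At 3: s is false, \Box s is false, so s \lor \Box s is false.
      At 3: \Box s requires s at every successor {2, 4, 6}.
        s fails at 2, so \Box s is false at 3.
Satisfying worlds: {0, 1, 2, 3, 4, 5, 6, 7}

0, 1, 2, 3, 4, 5, 6, 7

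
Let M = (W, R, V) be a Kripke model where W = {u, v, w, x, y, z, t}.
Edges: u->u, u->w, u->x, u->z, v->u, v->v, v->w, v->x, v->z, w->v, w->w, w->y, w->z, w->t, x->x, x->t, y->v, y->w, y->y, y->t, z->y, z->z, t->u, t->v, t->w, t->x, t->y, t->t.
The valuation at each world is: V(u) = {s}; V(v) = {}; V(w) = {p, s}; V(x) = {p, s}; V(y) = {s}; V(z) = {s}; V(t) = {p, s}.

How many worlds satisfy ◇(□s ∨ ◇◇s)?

7

Let φ = ◇(□s ∨ ◇◇s). Evaluate φ at each world:
  u (successors {u, w, x, z}): φ is true.
  v (successors {u, v, w, x, z}): φ is true.
  w (successors {v, w, y, z, t}): φ is true.
  x (successors {x, t}): φ is true.
  y (successors {v, w, y, t}): φ is true.
  z (successors {y, z}): φ is true.
  t (successors {u, v, w, x, y, t}): φ is true.
For instance, at t:
  At t: ◇(□s ∨ ◇◇s) requires □s ∨ ◇◇s at some successor in {u, v, w, x, y, t}.
    □s ∨ ◇◇s holds at u, so ◇(□s ∨ ◇◇s) is true at t.
      At u: □s is true, ◇◇s is true, so □s ∨ ◇◇s is true.
Satisfying worlds: {u, v, w, x, y, z, t}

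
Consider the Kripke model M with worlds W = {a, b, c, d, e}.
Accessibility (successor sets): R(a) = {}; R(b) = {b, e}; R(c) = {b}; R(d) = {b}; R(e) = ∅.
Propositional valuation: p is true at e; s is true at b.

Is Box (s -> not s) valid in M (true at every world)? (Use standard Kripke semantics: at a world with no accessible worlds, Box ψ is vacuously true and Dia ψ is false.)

No

Let φ = Box (s -> not s). Evaluate φ at each world:
  a (successors ∅): φ is true.
  b (successors {b, e}): φ is false.
  c (successors {b}): φ is false.
  d (successors {b}): φ is false.
  e (successors ∅): φ is true.
Detail at b (counterexample):
  At b: Box (s -> not s) requires s -> not s at every successor {b, e}.
    s -> not s fails at b, so Box (s -> not s) is false at b.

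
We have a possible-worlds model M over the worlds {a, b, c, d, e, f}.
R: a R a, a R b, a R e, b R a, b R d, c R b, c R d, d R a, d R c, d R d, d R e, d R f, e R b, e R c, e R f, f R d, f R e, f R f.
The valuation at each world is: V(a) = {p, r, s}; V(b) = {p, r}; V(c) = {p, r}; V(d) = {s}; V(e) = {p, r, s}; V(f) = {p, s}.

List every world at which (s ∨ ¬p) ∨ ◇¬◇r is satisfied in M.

a, d, e, f

Let φ = (s ∨ ¬p) ∨ ◇¬◇r. Evaluate φ at each world:
  a (successors {a, b, e}): φ is true.
  b (successors {a, d}): φ is false.
  c (successors {b, d}): φ is false.
  d (successors {a, c, d, e, f}): φ is true.
  e (successors {b, c, f}): φ is true.
  f (successors {d, e, f}): φ is true.
For instance, at a:
  At a: s ∨ ¬p is true, ◇¬◇r is false, so (s ∨ ¬p) ∨ ◇¬◇r is true.
    At a: ◇¬◇r requires ¬◇r at some successor in {a, b, e}.
      At a: ¬◇r is false.
      At b: ¬◇r is false.
      At e: ¬◇r is false.
    So ◇¬◇r is false at a.
Satisfying worlds: {a, d, e, f}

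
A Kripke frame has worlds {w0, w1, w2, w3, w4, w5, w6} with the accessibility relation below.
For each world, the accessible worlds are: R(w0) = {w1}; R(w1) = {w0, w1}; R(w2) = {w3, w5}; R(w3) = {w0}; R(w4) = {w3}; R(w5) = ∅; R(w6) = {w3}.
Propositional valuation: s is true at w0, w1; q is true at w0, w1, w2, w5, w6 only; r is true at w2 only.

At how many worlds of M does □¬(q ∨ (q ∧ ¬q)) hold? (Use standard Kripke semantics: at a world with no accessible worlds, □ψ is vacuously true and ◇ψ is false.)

3

Recall that □ψ holds at a world iff ψ holds at every accessible world, and ◇ψ holds iff ψ holds at some accessible world.
Let φ = □¬(q ∨ (q ∧ ¬q)). Evaluate φ at each world:
  w0 (successors {w1}): φ is false.
  w1 (successors {w0, w1}): φ is false.
  w2 (successors {w3, w5}): φ is false.
  w3 (successors {w0}): φ is false.
  w4 (successors {w3}): φ is true.
  w5 (successors ∅): φ is true.
  w6 (successors {w3}): φ is true.
For instance, at w3:
  At w3: □¬(q ∨ (q ∧ ¬q)) requires ¬(q ∨ (q ∧ ¬q)) at every successor {w0}.
    ¬(q ∨ (q ∧ ¬q)) fails at w0, so □¬(q ∨ (q ∧ ¬q)) is false at w3.
Satisfying worlds: {w4, w5, w6}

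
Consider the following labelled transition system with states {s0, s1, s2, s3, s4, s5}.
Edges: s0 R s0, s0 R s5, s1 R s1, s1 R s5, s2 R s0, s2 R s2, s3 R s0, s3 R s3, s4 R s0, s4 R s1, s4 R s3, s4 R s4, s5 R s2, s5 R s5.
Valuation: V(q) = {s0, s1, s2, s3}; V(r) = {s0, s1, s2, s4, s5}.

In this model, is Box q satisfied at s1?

No

At s1: Box q requires q at every successor {s1, s5}.
  q fails at s5, so Box q is false at s1.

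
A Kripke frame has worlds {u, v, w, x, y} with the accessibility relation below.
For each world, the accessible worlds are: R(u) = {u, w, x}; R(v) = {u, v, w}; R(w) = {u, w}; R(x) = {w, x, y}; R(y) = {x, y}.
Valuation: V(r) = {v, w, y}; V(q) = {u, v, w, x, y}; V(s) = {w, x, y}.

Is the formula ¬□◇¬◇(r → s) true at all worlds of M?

Let φ = ¬□◇¬◇(r → s). Evaluate φ at each world:
  u (successors {u, w, x}): φ is true.
  v (successors {u, v, w}): φ is true.
  w (successors {u, w}): φ is true.
  x (successors {w, x, y}): φ is true.
  y (successors {x, y}): φ is true.
For instance, at y:
  At y: □◇¬◇(r → s) is false, so ¬□◇¬◇(r → s) is true.
    At y: □◇¬◇(r → s) requires ◇¬◇(r → s) at every successor {x, y}.
      ◇¬◇(r → s) fails at x, so □◇¬◇(r → s) is false at y.

Yes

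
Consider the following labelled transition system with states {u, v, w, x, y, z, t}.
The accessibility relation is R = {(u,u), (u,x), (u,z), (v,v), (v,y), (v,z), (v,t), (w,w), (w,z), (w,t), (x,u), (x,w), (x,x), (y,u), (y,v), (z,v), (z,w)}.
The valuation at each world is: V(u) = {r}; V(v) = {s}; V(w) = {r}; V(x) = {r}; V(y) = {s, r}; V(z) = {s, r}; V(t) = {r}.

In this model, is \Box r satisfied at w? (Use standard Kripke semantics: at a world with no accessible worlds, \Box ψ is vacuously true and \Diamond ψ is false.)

Yes

At w: \Box r requires r at every successor {w, z, t}.
  At w: r is true.
  At z: r is true.
  At t: r is true.
So \Box r is true at w.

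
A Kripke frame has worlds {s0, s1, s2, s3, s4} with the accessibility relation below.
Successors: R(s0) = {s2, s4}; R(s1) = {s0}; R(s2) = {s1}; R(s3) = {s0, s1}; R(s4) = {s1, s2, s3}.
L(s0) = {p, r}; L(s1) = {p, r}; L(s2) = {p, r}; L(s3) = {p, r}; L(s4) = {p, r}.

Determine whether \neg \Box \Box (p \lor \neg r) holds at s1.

No

At s1: \Box \Box (p \lor \neg r) is true, so \neg \Box \Box (p \lor \neg r) is false.
  At s1: \Box \Box (p \lor \neg r) requires \Box (p \lor \neg r) at every successor {s0}.
      At s0: \Box (p \lor \neg r) requires p \lor \neg r at every successor {s2, s4}.
        At s2: p \lor \neg r is true.
        At s4: p \lor \neg r is true.
      So \Box (p \lor \neg r) is true at s0.
  So \Box \Box (p \lor \neg r) is true at s1.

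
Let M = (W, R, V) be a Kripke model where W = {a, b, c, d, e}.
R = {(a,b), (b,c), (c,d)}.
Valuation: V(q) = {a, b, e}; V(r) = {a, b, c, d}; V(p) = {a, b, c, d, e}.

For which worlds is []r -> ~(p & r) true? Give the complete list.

e

Let φ = []r -> ~(p & r). Evaluate φ at each world:
  a (successors {b}): φ is false.
  b (successors {c}): φ is false.
  c (successors {d}): φ is false.
  d (successors ∅): φ is false.
  e (successors ∅): φ is true.
For instance, at a:
  At a: []r is true, ~(p & r) is false, so []r -> ~(p & r) is false.
    At a: []r requires r at every successor {b}.
      At b: r is true.
    So []r is true at a.
Satisfying worlds: {e}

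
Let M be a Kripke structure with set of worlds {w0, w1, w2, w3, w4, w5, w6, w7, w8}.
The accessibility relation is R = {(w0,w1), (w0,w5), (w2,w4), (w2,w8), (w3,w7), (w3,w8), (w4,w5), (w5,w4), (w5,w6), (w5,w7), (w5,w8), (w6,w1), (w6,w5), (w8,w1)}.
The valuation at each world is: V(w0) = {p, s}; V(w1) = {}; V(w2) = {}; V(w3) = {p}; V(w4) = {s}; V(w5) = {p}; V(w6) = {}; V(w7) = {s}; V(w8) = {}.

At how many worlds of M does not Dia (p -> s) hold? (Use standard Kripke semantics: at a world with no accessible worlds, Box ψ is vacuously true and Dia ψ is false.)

3

Recall that Dia ψ holds at a world iff ψ holds at some accessible world.
Let φ = not Dia (p -> s). Evaluate φ at each world:
  w0 (successors {w1, w5}): φ is false.
  w1 (successors ∅): φ is true.
  w2 (successors {w4, w8}): φ is false.
  w3 (successors {w7, w8}): φ is false.
  w4 (successors {w5}): φ is true.
  w5 (successors {w4, w6, w7, w8}): φ is false.
  w6 (successors {w1, w5}): φ is false.
  w7 (successors ∅): φ is true.
  w8 (successors {w1}): φ is false.
For instance, at w2:
  At w2: Dia (p -> s) is true, so not Dia (p -> s) is false.
    At w2: Dia (p -> s) requires p -> s at some successor in {w4, w8}.
      p -> s holds at w4, so Dia (p -> s) is true at w2.
Satisfying worlds: {w1, w4, w7}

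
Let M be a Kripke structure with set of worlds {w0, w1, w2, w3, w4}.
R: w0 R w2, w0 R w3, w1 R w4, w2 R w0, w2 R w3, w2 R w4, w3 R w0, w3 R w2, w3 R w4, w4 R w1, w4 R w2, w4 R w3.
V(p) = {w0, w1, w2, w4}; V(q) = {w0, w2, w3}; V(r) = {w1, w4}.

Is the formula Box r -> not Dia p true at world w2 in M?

Yes

At w2: Box r is false, not Dia p is false, so Box r -> not Dia p is true.
  At w2: Box r requires r at every successor {w0, w3, w4}.
    r fails at w0, so Box r is false at w2.
  At w2: Dia p is true, so not Dia p is false.
    At w2: Dia p requires p at some successor in {w0, w3, w4}.
      p holds at w0, so Dia p is true at w2.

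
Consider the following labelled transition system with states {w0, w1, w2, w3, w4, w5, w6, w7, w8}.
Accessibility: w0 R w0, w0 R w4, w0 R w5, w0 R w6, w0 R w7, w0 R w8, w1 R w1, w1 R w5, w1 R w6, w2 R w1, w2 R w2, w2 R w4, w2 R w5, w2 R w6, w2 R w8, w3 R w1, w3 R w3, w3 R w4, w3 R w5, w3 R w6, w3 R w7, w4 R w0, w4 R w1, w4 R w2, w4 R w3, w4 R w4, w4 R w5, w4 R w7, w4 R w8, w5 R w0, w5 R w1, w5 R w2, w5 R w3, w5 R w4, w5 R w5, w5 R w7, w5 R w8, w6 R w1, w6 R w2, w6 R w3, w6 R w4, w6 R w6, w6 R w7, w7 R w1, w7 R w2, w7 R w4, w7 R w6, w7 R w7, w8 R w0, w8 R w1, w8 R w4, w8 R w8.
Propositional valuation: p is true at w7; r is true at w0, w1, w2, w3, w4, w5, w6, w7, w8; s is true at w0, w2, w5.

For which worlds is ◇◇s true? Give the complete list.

w0, w1, w2, w3, w4, w5, w6, w7, w8

Let φ = ◇◇s. Evaluate φ at each world:
  w0 (successors {w0, w4, w5, w6, w7, w8}): φ is true.
  w1 (successors {w1, w5, w6}): φ is true.
  w2 (successors {w1, w2, w4, w5, w6, w8}): φ is true.
  w3 (successors {w1, w3, w4, w5, w6, w7}): φ is true.
  w4 (successors {w0, w1, w2, w3, w4, w5, w7, w8}): φ is true.
  w5 (successors {w0, w1, w2, w3, w4, w5, w7, w8}): φ is true.
  w6 (successors {w1, w2, w3, w4, w6, w7}): φ is true.
  w7 (successors {w1, w2, w4, w6, w7}): φ is true.
  w8 (successors {w0, w1, w4, w8}): φ is true.
For instance, at w7:
  At w7: ◇◇s requires ◇s at some successor in {w1, w2, w4, w6, w7}.
    ◇s holds at w1, so ◇◇s is true at w7.
      At w1: ◇s requires s at some successor in {w1, w5, w6}.
        s holds at w5, so ◇s is true at w1.
Satisfying worlds: {w0, w1, w2, w3, w4, w5, w6, w7, w8}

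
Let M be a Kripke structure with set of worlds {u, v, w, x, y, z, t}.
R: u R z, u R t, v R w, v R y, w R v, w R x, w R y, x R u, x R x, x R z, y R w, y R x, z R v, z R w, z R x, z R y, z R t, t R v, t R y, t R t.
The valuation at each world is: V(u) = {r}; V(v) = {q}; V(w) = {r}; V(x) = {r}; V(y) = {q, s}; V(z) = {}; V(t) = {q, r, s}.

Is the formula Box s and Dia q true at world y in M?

No

At y: Box s is false, Dia q is false, so Box s and Dia q is false.
  At y: Box s requires s at every successor {w, x}.
    s fails at w, so Box s is false at y.
  At y: Dia q requires q at some successor in {w, x}.
    At w: q is false.
    At x: q is false.
  So Dia q is false at y.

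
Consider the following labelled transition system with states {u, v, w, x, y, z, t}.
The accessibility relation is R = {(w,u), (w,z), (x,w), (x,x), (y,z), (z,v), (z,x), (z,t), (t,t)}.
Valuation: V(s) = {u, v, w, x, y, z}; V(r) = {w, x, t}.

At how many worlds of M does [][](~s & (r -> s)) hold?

2

Let φ = [][](~s & (r -> s)). Evaluate φ at each world:
  u (successors ∅): φ is true.
  v (successors ∅): φ is true.
  w (successors {u, z}): φ is false.
  x (successors {w, x}): φ is false.
  y (successors {z}): φ is false.
  z (successors {v, x, t}): φ is false.
  t (successors {t}): φ is false.
For instance, at y:
  At y: [][](~s & (r -> s)) requires [](~s & (r -> s)) at every successor {z}.
    [](~s & (r -> s)) fails at z, so [][](~s & (r -> s)) is false at y.
      At z: [](~s & (r -> s)) requires ~s & (r -> s) at every successor {v, x, t}.
        ~s & (r -> s) fails at v, so [](~s & (r -> s)) is false at z.
Satisfying worlds: {u, v}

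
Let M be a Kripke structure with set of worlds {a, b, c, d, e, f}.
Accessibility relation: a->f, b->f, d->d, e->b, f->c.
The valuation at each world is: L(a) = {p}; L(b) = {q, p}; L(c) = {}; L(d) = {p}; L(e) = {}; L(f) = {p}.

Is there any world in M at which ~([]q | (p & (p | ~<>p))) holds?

Let φ = ~([]q | (p & (p | ~<>p))). Evaluate φ at each world:
  a (successors {f}): φ is false.
  b (successors {f}): φ is false.
  c (successors ∅): φ is false.
  d (successors {d}): φ is false.
  e (successors {b}): φ is false.
  f (successors {c}): φ is false.
For instance, at a:
  At a: []q | (p & (p | ~<>p)) is true, so ~([]q | (p & (p | ~<>p))) is false.
    At a: []q is false, p & (p | ~<>p) is true, so []q | (p & (p | ~<>p)) is true.
      At a: []q requires q at every successor {f}.
        q fails at f, so []q is false at a.
      At a: p is true, p | ~<>p is true, so p & (p | ~<>p) is true.

No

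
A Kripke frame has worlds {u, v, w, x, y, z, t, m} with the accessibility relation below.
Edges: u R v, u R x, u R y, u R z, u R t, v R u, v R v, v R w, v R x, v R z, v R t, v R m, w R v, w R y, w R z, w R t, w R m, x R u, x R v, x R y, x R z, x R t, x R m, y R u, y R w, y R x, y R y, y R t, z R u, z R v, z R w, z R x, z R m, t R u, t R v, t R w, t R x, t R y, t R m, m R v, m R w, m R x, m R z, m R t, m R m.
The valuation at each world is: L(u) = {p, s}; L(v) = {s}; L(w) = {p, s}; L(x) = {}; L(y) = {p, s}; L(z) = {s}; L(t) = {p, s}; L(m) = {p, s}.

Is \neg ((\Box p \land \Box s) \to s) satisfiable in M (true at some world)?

No

Let φ = \neg ((\Box p \land \Box s) \to s). Evaluate φ at each world:
  u (successors {v, x, y, z, t}): φ is false.
  v (successors {u, v, w, x, z, t, m}): φ is false.
  w (successors {v, y, z, t, m}): φ is false.
  x (successors {u, v, y, z, t, m}): φ is false.
  y (successors {u, w, x, y, t}): φ is false.
  z (successors {u, v, w, x, m}): φ is false.
  t (successors {u, v, w, x, y, m}): φ is false.
  m (successors {v, w, x, z, t, m}): φ is false.
For instance, at t:
  At t: (\Box p \land \Box s) \to s is true, so \neg ((\Box p \land \Box s) \to s) is false.
    At t: \Box p \land \Box s is false, s is true, so (\Box p \land \Box s) \to s is true.
      At t: \Box p is false, \Box s is false, so \Box p \land \Box s is false.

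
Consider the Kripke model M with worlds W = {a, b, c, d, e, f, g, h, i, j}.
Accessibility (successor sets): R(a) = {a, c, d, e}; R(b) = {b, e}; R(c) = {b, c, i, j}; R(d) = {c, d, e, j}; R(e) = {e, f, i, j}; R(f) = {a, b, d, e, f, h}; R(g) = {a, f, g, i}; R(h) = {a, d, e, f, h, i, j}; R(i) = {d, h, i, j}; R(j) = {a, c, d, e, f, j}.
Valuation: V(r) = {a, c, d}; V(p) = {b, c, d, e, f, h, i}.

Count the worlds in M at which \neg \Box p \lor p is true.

10

Let φ = \neg \Box p \lor p. Evaluate φ at each world:
  a (successors {a, c, d, e}): φ is true.
  b (successors {b, e}): φ is true.
  c (successors {b, c, i, j}): φ is true.
  d (successors {c, d, e, j}): φ is true.
  e (successors {e, f, i, j}): φ is true.
  f (successors {a, b, d, e, f, h}): φ is true.
  g (successors {a, f, g, i}): φ is true.
  h (successors {a, d, e, f, h, i, j}): φ is true.
  i (successors {d, h, i, j}): φ is true.
  j (successors {a, c, d, e, f, j}): φ is true.
For instance, at h:
  At h: \neg \Box p is true, p is true, so \neg \Box p \lor p is true.
    At h: \Box p is false, so \neg \Box p is true.
      At h: \Box p requires p at every successor {a, d, e, f, h, i, j}.
        p fails at a, so \Box p is false at h.
Satisfying worlds: {a, b, c, d, e, f, g, h, i, j}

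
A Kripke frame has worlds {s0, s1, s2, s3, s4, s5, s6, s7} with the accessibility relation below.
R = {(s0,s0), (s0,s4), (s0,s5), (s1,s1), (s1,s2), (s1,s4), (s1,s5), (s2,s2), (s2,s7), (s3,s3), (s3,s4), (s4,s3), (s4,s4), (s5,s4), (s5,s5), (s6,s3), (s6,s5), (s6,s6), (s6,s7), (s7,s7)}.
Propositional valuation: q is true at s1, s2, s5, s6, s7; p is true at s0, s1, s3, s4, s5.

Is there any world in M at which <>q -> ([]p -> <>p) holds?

Let φ = <>q -> ([]p -> <>p). Evaluate φ at each world:
  s0 (successors {s0, s4, s5}): φ is true.
  s1 (successors {s1, s2, s4, s5}): φ is true.
  s2 (successors {s2, s7}): φ is true.
  s3 (successors {s3, s4}): φ is true.
  s4 (successors {s3, s4}): φ is true.
  s5 (successors {s4, s5}): φ is true.
  s6 (successors {s3, s5, s6, s7}): φ is true.
  s7 (successors {s7}): φ is true.
Detail at s0 (witness):
  At s0: <>q is true, []p -> <>p is true, so <>q -> ([]p -> <>p) is true.
    At s0: <>q requires q at some successor in {s0, s4, s5}.
      q holds at s5, so <>q is true at s0.
    At s0: []p is true, <>p is true, so []p -> <>p is true.
      At s0: []p requires p at every successor {s0, s4, s5}.
        At s0: p is true.
        At s4: p is true.
        At s5: p is true.
      So []p is true at s0.
      At s0: <>p requires p at some successor in {s0, s4, s5}.
        p holds at s0, so <>p is true at s0.

Yes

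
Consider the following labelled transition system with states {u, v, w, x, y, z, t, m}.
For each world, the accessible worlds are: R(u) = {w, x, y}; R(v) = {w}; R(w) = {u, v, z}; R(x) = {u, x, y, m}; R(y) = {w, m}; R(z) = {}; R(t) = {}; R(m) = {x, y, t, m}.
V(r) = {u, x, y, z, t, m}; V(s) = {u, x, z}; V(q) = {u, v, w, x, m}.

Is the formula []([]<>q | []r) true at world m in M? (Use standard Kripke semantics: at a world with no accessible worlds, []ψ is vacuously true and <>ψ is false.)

Yes

At m: []([]<>q | []r) requires []<>q | []r at every successor {x, y, t, m}.
  At x: []<>q | []r is true.
  At y: []<>q | []r is true.
  At t: []<>q | []r is true.
  At m: []<>q | []r is true.
So []([]<>q | []r) is true at m.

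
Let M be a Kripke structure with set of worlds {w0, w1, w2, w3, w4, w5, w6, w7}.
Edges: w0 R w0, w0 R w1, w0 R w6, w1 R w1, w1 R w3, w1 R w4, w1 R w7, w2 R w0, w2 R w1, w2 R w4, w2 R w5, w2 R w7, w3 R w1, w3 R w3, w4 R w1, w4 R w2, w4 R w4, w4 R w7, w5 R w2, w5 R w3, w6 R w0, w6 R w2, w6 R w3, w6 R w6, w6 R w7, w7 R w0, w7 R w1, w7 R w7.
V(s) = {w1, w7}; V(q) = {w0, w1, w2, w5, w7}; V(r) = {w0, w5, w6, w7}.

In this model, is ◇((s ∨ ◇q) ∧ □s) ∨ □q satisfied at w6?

Recall that □ψ holds at a world iff ψ holds at every accessible world, and ◇ψ holds iff ψ holds at some accessible world.
At w6: ◇((s ∨ ◇q) ∧ □s) is false, □q is false, so ◇((s ∨ ◇q) ∧ □s) ∨ □q is false.
  At w6: ◇((s ∨ ◇q) ∧ □s) requires (s ∨ ◇q) ∧ □s at some successor in {w0, w2, w3, w6, w7}.
    At w0: (s ∨ ◇q) ∧ □s is false.
    At w2: (s ∨ ◇q) ∧ □s is false.
    At w3: (s ∨ ◇q) ∧ □s is false.
    At w6: (s ∨ ◇q) ∧ □s is false.
    At w7: (s ∨ ◇q) ∧ □s is false.
  So ◇((s ∨ ◇q) ∧ □s) is false at w6.
  At w6: □q requires q at every successor {w0, w2, w3, w6, w7}.
    q fails at w3, so □q is false at w6.

No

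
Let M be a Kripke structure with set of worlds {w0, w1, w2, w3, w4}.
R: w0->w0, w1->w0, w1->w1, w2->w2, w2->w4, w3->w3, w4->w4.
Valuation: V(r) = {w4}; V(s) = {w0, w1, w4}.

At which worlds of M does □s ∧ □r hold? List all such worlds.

w4

Let φ = □s ∧ □r. Evaluate φ at each world:
  w0 (successors {w0}): φ is false.
  w1 (successors {w0, w1}): φ is false.
  w2 (successors {w2, w4}): φ is false.
  w3 (successors {w3}): φ is false.
  w4 (successors {w4}): φ is true.
For instance, at w4:
  At w4: □s is true, □r is true, so □s ∧ □r is true.
    At w4: □s requires s at every successor {w4}.
      At w4: s is true.
    So □s is true at w4.
    At w4: □r requires r at every successor {w4}.
      At w4: r is true.
    So □r is true at w4.
Satisfying worlds: {w4}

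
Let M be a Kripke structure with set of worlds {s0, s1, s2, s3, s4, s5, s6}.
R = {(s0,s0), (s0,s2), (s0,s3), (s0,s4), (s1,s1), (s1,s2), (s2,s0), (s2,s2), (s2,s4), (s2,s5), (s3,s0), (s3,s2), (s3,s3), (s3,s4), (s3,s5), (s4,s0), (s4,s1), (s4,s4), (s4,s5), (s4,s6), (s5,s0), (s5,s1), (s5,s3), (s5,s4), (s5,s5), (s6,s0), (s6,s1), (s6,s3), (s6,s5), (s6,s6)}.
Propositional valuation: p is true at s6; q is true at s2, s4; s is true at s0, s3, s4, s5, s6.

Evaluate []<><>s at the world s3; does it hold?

Yes

Recall that []ψ holds at a world iff ψ holds at every accessible world, and <>ψ holds iff ψ holds at some accessible world.
At s3: []<><>s requires <><>s at every successor {s0, s2, s3, s4, s5}.
  At s0: <><>s is true.
  At s2: <><>s is true.
  At s3: <><>s is true.
  At s4: <><>s is true.
  At s5: <><>s is true.
So []<><>s is true at s3.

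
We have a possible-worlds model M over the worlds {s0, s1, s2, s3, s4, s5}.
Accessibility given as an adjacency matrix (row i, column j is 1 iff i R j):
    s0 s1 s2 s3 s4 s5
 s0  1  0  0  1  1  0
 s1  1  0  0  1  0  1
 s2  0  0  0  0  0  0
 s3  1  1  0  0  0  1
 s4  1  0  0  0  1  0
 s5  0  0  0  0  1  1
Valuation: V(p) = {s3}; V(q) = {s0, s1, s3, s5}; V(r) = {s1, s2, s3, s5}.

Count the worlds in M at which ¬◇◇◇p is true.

1

Recall that ◇ψ holds at a world iff ψ holds at some accessible world.
Let φ = ¬◇◇◇p. Evaluate φ at each world:
  s0 (successors {s0, s3, s4}): φ is false.
  s1 (successors {s0, s3, s5}): φ is false.
  s2 (successors ∅): φ is true.
  s3 (successors {s0, s1, s5}): φ is false.
  s4 (successors {s0, s4}): φ is false.
  s5 (successors {s4, s5}): φ is false.
For instance, at s3:
  At s3: ◇◇◇p is true, so ¬◇◇◇p is false.
    At s3: ◇◇◇p requires ◇◇p at some successor in {s0, s1, s5}.
      ◇◇p holds at s0, so ◇◇◇p is true at s3.
Satisfying worlds: {s2}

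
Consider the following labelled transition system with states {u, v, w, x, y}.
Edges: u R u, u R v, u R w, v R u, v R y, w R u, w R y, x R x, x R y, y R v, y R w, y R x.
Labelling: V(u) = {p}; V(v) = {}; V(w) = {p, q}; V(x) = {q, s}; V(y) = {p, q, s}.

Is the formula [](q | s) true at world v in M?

No

At v: [](q | s) requires q | s at every successor {u, y}.
  q | s fails at u, so [](q | s) is false at v.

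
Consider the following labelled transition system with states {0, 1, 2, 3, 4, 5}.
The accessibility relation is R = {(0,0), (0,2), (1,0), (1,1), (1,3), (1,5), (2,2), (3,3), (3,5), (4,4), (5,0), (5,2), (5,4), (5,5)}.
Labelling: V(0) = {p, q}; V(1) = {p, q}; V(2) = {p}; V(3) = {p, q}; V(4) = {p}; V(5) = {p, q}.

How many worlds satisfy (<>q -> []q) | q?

6

Let φ = (<>q -> []q) | q. Evaluate φ at each world:
  0 (successors {0, 2}): φ is true.
  1 (successors {0, 1, 3, 5}): φ is true.
  2 (successors {2}): φ is true.
  3 (successors {3, 5}): φ is true.
  4 (successors {4}): φ is true.
  5 (successors {0, 2, 4, 5}): φ is true.
For instance, at 4:
  At 4: <>q -> []q is true, q is false, so (<>q -> []q) | q is true.
    At 4: <>q is false, []q is false, so <>q -> []q is true.
      At 4: <>q requires q at some successor in {4}.
        At 4: q is false.
      So <>q is false at 4.
      At 4: []q requires q at every successor {4}.
        q fails at 4, so []q is false at 4.
Satisfying worlds: {0, 1, 2, 3, 4, 5}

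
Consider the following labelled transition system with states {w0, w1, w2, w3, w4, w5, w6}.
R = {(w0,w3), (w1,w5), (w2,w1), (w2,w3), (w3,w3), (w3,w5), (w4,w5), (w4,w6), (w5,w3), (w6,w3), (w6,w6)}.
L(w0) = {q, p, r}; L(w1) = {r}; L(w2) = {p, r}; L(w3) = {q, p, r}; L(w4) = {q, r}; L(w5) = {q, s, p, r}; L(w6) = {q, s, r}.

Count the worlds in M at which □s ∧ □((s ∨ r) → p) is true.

Recall that □ψ holds at a world iff ψ holds at every accessible world, and ◇ψ holds iff ψ holds at some accessible world.
Let φ = □s ∧ □((s ∨ r) → p). Evaluate φ at each world:
  w0 (successors {w3}): φ is false.
  w1 (successors {w5}): φ is true.
  w2 (successors {w1, w3}): φ is false.
  w3 (successors {w3, w5}): φ is false.
  w4 (successors {w5, w6}): φ is false.
  w5 (successors {w3}): φ is false.
  w6 (successors {w3, w6}): φ is false.
For instance, at w2:
  At w2: □s is false, □((s ∨ r) → p) is false, so □s ∧ □((s ∨ r) → p) is false.
    At w2: □s requires s at every successor {w1, w3}.
      s fails at w1, so □s is false at w2.
    At w2: □((s ∨ r) → p) requires (s ∨ r) → p at every successor {w1, w3}.
      (s ∨ r) → p fails at w1, so □((s ∨ r) → p) is false at w2.
Satisfying worlds: {w1}

1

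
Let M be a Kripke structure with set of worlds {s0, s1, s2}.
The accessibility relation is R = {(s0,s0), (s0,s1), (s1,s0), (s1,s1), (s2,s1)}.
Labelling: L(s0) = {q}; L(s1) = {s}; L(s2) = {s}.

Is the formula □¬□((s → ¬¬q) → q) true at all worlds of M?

No

Let φ = □¬□((s → ¬¬q) → q). Evaluate φ at each world:
  s0 (successors {s0, s1}): φ is false.
  s1 (successors {s0, s1}): φ is false.
  s2 (successors {s1}): φ is false.
Detail at s0 (counterexample):
  At s0: □¬□((s → ¬¬q) → q) requires ¬□((s → ¬¬q) → q) at every successor {s0, s1}.
    ¬□((s → ¬¬q) → q) fails at s0, so □¬□((s → ¬¬q) → q) is false at s0.
      At s0: □((s → ¬¬q) → q) is true, so ¬□((s → ¬¬q) → q) is false.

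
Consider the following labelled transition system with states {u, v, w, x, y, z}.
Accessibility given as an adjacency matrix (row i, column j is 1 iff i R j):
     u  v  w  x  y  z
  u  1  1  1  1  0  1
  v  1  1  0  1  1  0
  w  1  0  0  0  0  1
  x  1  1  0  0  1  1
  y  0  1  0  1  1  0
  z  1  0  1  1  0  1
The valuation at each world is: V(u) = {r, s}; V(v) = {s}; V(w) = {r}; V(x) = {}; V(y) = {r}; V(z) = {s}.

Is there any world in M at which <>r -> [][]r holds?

Recall that []ψ holds at a world iff ψ holds at every accessible world, and <>ψ holds iff ψ holds at some accessible world.
Let φ = <>r -> [][]r. Evaluate φ at each world:
  u (successors {u, v, w, x, z}): φ is false.
  v (successors {u, v, x, y}): φ is false.
  w (successors {u, z}): φ is false.
  x (successors {u, v, y, z}): φ is false.
  y (successors {v, x, y}): φ is false.
  z (successors {u, w, x, z}): φ is false.
For instance, at u:
  At u: <>r is true, [][]r is false, so <>r -> [][]r is false.
    At u: <>r requires r at some successor in {u, v, w, x, z}.
      r holds at u, so <>r is true at u.
    At u: [][]r requires []r at every successor {u, v, w, x, z}.
      []r fails at u, so [][]r is false at u.

No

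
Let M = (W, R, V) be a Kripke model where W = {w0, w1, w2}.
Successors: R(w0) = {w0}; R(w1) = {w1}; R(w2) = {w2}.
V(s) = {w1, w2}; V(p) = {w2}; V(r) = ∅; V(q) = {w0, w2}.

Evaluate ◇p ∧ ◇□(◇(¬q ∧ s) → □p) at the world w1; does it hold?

At w1: ◇p is false, ◇□(◇(¬q ∧ s) → □p) is false, so ◇p ∧ ◇□(◇(¬q ∧ s) → □p) is false.
  At w1: ◇p requires p at some successor in {w1}.
    At w1: p is false.
  So ◇p is false at w1.
  At w1: ◇□(◇(¬q ∧ s) → □p) requires □(◇(¬q ∧ s) → □p) at some successor in {w1}.
    At w1: □(◇(¬q ∧ s) → □p) is false.
  So ◇□(◇(¬q ∧ s) → □p) is false at w1.

No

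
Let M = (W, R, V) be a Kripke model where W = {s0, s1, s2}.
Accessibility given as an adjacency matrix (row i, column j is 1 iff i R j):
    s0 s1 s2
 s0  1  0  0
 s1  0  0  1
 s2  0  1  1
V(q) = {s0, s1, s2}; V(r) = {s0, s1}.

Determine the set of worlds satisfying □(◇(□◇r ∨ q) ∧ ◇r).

s0, s1

Recall that □ψ holds at a world iff ψ holds at every accessible world, and ◇ψ holds iff ψ holds at some accessible world.
Let φ = □(◇(□◇r ∨ q) ∧ ◇r). Evaluate φ at each world:
  s0 (successors {s0}): φ is true.
  s1 (successors {s2}): φ is true.
  s2 (successors {s1, s2}): φ is false.
For instance, at s1:
  At s1: □(◇(□◇r ∨ q) ∧ ◇r) requires ◇(□◇r ∨ q) ∧ ◇r at every successor {s2}.
      At s2: ◇(□◇r ∨ q) is true, ◇r is true, so ◇(□◇r ∨ q) ∧ ◇r is true.
  So □(◇(□◇r ∨ q) ∧ ◇r) is true at s1.
Satisfying worlds: {s0, s1}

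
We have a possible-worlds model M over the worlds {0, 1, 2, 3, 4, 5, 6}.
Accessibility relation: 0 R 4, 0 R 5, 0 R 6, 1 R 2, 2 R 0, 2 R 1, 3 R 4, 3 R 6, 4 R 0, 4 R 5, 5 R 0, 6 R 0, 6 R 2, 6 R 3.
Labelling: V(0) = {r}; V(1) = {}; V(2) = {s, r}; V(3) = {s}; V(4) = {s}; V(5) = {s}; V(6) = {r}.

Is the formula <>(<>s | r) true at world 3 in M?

At 3: <>(<>s | r) requires <>s | r at some successor in {4, 6}.
  <>s | r holds at 4, so <>(<>s | r) is true at 3.
    At 4: <>s is true, r is false, so <>s | r is true.
      At 4: <>s requires s at some successor in {0, 5}.
        s holds at 5, so <>s is true at 4.

Yes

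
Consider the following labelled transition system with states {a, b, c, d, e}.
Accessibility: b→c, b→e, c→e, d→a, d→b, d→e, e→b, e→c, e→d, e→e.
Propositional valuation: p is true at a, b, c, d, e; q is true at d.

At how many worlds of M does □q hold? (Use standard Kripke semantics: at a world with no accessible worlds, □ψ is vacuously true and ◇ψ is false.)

1

Recall that □ψ holds at a world iff ψ holds at every accessible world, and ◇ψ holds iff ψ holds at some accessible world.
Let φ = □q. Evaluate φ at each world:
  a (successors ∅): φ is true.
  b (successors {c, e}): φ is false.
  c (successors {e}): φ is false.
  d (successors {a, b, e}): φ is false.
  e (successors {b, c, d, e}): φ is false.
For instance, at e:
  At e: □q requires q at every successor {b, c, d, e}.
    q fails at b, so □q is false at e.
Satisfying worlds: {a}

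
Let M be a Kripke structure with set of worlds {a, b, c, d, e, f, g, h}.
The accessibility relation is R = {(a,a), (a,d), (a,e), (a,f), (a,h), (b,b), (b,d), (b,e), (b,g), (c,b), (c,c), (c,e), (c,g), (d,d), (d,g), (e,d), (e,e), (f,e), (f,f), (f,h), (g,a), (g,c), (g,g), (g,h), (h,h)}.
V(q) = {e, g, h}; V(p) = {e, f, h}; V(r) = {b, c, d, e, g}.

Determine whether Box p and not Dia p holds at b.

At b: Box p is false, not Dia p is false, so Box p and not Dia p is false.
  At b: Box p requires p at every successor {b, d, e, g}.
    p fails at b, so Box p is false at b.
  At b: Dia p is true, so not Dia p is false.
    At b: Dia p requires p at some successor in {b, d, e, g}.
      p holds at e, so Dia p is true at b.

No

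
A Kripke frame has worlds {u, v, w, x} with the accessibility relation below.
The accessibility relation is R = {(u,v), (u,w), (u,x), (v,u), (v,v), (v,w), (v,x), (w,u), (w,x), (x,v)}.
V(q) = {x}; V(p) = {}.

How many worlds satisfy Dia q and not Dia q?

0

Let φ = Dia q and not Dia q. Evaluate φ at each world:
  u (successors {v, w, x}): φ is false.
  v (successors {u, v, w, x}): φ is false.
  w (successors {u, x}): φ is false.
  x (successors {v}): φ is false.
For instance, at w:
  At w: Dia q is true, not Dia q is false, so Dia q and not Dia q is false.
    At w: Dia q requires q at some successor in {u, x}.
      q holds at x, so Dia q is true at w.
    At w: Dia q is true, so not Dia q is false.
      At w: Dia q requires q at some successor in {u, x}.
        q holds at x, so Dia q is true at w.
Satisfying worlds: none.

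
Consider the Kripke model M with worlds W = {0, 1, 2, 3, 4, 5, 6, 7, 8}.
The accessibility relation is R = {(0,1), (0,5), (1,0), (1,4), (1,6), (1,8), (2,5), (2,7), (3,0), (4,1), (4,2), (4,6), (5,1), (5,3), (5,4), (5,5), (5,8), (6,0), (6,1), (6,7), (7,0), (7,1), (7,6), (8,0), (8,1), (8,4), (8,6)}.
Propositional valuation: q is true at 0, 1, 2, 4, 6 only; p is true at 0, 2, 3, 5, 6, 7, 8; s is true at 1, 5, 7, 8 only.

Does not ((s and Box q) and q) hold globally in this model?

Recall that Box ψ holds at a world iff ψ holds at every accessible world, and Dia ψ holds iff ψ holds at some accessible world.
Let φ = not ((s and Box q) and q). Evaluate φ at each world:
  0 (successors {1, 5}): φ is true.
  1 (successors {0, 4, 6, 8}): φ is true.
  2 (successors {5, 7}): φ is true.
  3 (successors {0}): φ is true.
  4 (successors {1, 2, 6}): φ is true.
  5 (successors {1, 3, 4, 5, 8}): φ is true.
  6 (successors {0, 1, 7}): φ is true.
  7 (successors {0, 1, 6}): φ is true.
  8 (successors {0, 1, 4, 6}): φ is true.
For instance, at 3:
  At 3: (s and Box q) and q is false, so not ((s and Box q) and q) is true.
    At 3: s and Box q is false, q is false, so (s and Box q) and q is false.
      At 3: s is false, Box q is true, so s and Box q is false.

Yes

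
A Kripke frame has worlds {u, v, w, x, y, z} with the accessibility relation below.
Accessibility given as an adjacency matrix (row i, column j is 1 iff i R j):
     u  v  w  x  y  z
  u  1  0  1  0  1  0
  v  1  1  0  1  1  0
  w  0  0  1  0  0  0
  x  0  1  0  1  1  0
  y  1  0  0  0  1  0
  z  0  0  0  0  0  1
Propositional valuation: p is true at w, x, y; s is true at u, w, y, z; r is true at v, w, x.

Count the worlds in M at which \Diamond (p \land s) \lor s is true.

Let φ = \Diamond (p \land s) \lor s. Evaluate φ at each world:
  u (successors {u, w, y}): φ is true.
  v (successors {u, v, x, y}): φ is true.
  w (successors {w}): φ is true.
  x (successors {v, x, y}): φ is true.
  y (successors {u, y}): φ is true.
  z (successors {z}): φ is true.
For instance, at w:
  At w: \Diamond (p \land s) is true, s is true, so \Diamond (p \land s) \lor s is true.
    At w: \Diamond (p \land s) requires p \land s at some successor in {w}.
      p \land s holds at w, so \Diamond (p \land s) is true at w.
Satisfying worlds: {u, v, w, x, y, z}

6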